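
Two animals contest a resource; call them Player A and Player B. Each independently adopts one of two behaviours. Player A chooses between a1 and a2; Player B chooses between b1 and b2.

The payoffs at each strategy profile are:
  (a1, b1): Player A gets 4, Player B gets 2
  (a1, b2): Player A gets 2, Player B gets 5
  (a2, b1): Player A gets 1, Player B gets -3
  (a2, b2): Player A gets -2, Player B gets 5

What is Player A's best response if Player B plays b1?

a1

Against b1, Player A earns 4 from a1 and 1 from a2.
So a1 is the best response.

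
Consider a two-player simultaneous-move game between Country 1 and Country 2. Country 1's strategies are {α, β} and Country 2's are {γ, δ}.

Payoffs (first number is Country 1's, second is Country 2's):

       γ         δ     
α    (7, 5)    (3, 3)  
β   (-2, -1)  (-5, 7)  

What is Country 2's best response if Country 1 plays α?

γ

Against α, Country 2 earns 5 from γ and 3 from δ.
So γ is the best response.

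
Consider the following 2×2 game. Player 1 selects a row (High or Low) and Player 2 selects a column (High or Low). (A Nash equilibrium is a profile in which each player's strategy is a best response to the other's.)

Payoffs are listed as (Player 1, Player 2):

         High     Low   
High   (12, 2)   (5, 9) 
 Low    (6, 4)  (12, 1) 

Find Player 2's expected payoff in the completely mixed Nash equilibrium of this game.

17/5

First find x, the probability Player 1 plays High, from Player 2's indifference between High and Low: 2x + 4(1−x) = 9x + (1−x), giving x = 3/10.
Since Player 2 is indifferent in equilibrium, Player 2's expected payoff equals the payoff from either column against (3/10, 7/10). Using High: 2(3/10) + 4(7/10) = 17/5.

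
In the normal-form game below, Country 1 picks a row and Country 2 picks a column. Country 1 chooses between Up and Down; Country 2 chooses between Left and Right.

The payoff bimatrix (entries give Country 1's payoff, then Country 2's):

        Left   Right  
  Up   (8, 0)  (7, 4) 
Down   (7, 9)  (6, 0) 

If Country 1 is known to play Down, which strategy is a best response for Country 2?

Against Down, Country 2 earns 9 from Left and 0 from Right.
So Left is the best response.

Left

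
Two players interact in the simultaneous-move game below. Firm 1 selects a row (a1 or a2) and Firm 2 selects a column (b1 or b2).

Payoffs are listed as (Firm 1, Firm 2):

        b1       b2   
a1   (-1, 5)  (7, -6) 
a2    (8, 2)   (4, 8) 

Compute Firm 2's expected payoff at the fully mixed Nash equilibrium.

First find p, the probability Firm 1 plays a1, from Firm 2's indifference between b1 and b2: 5p + 2(1−p) = −6p + 8(1−p), giving p = 6/17.
Since Firm 2 is indifferent in equilibrium, Firm 2's expected payoff equals the payoff from either column against (6/17, 11/17). Using b1: 5(6/17) + 2(11/17) = 52/17.

52/17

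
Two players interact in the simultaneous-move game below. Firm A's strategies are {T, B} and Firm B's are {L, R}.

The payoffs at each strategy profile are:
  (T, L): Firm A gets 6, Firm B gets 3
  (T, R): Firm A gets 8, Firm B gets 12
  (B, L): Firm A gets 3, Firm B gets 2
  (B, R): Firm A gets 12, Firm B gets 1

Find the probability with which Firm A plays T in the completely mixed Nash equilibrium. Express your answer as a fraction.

Let x be the probability that Firm A plays T. In a completely mixed equilibrium, Firm B must be indifferent between L and R.
Firm B's expected payoff from L is 3x + 2(1−x); from R it is 12x + (1−x).
Setting these equal: x + 2 = 11x + 1, so x = 1/10.

1/10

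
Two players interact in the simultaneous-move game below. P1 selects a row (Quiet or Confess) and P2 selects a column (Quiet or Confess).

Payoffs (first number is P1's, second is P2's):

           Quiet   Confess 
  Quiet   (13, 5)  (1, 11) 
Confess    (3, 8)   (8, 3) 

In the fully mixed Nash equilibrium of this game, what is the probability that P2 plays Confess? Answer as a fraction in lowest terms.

10/17

Let y be the probability that P2 plays Quiet. In a completely mixed equilibrium, P1 must be indifferent between Quiet and Confess.
P1's expected payoff from Quiet is 13y + (1−y); from Confess it is 3y + 8(1−y).
Setting these equal: 12y + 1 = −5y + 8, so y = 7/17.
Therefore P2 plays Confess with probability 1 − 7/17 = 10/17.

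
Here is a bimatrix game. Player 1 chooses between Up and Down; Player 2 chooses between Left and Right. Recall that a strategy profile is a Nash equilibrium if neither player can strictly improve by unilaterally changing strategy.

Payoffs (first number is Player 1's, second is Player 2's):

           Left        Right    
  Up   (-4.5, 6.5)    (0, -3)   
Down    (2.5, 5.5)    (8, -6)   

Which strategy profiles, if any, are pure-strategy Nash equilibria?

(Down, Left)

(Up, Left): Player 1 prefers Down (2.5 > -4.5) — not an equilibrium.
(Up, Right): Player 1 prefers Down (8 > 0); Player 2 prefers Left (6.5 > -3) — not an equilibrium.
(Down, Left): Player 1 gets 2.5 ≥ -4.5 from Up, and Player 2 gets 5.5 ≥ -6 from Right — Nash equilibrium.
(Down, Right): Player 2 prefers Left (5.5 > -6) — not an equilibrium.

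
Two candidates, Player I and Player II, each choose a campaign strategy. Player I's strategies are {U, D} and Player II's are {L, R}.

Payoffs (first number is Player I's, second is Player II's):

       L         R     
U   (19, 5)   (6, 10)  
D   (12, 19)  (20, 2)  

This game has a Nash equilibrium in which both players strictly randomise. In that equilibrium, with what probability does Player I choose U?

17/22

Let r be the probability that Player I plays U. In a completely mixed equilibrium, Player II must be indifferent between L and R.
Player II's expected payoff from L is 5r + 19(1−r); from R it is 10r + 2(1−r).
Setting these equal: −14r + 19 = 8r + 2, so r = 17/22.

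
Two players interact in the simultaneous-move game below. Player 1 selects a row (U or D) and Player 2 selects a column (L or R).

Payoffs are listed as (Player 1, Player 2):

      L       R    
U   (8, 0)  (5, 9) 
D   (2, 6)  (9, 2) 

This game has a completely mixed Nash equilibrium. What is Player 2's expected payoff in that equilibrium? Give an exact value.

First find x, the probability Player 1 plays U, from Player 2's indifference between L and R: 6(1−x) = 9x + 2(1−x), giving x = 4/13.
Since Player 2 is indifferent in equilibrium, Player 2's expected payoff equals the payoff from either column against (4/13, 9/13). Using L: 6(9/13) = 54/13.

54/13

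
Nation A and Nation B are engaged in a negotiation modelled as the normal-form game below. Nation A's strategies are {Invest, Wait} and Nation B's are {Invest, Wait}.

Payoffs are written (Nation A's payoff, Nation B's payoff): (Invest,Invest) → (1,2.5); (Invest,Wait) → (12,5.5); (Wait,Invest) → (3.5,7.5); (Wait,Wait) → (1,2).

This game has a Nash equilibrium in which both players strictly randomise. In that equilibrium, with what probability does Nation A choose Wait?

Let x be the probability that Nation A plays Invest. In a completely mixed equilibrium, Nation B must be indifferent between Invest and Wait.
Nation B's expected payoff from Invest is 2.5x + 7.5(1−x); from Wait it is 5.5x + 2(1−x).
Setting these equal: −5x + 7.5 = 3.5x + 2, so x = 11/17.
Therefore Nation A plays Wait with probability 1 − 11/17 = 6/17.

6/17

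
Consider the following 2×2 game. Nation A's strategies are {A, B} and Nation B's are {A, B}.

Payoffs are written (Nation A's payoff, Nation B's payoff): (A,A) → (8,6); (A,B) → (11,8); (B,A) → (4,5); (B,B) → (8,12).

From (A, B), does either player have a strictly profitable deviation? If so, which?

Nation A at (A, B) earns 11; deviating to B yields 8 — not better.
Nation B earns 8; deviating to A yields 6 — not better.
Neither player can strictly improve; the profile is a Nash equilibrium.

Neither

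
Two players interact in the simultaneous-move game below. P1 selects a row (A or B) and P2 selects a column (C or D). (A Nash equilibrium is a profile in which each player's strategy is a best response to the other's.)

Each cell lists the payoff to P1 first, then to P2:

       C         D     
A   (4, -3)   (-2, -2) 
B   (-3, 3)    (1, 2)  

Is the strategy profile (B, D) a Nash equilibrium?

No

At (B, D), P1 earns 1; switching to A would give -2, so P1 has no profitable deviation.
P2 earns 2; switching to C would give 3, so P2 would deviate.
Since at least one player can profitably deviate, this is not a Nash equilibrium.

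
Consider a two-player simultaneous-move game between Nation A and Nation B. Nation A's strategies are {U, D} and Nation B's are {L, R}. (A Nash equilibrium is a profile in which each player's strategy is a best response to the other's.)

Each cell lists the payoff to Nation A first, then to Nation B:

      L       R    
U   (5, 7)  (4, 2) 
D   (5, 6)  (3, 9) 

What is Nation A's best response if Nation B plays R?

U

Against R, Nation A earns 4 from U and 3 from D.
So U is the best response.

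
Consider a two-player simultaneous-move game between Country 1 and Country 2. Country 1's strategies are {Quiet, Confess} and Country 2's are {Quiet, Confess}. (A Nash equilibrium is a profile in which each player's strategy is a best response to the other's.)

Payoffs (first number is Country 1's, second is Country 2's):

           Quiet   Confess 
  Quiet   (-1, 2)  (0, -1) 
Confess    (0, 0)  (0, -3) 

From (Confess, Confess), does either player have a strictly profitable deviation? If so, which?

Country 1 at (Confess, Confess) earns 0; deviating to Quiet yields 0 — not better.
Country 2 earns -3; deviating to Quiet yields 0 — a strict improvement.
Only Country 2 has a strictly profitable deviation.

Country 2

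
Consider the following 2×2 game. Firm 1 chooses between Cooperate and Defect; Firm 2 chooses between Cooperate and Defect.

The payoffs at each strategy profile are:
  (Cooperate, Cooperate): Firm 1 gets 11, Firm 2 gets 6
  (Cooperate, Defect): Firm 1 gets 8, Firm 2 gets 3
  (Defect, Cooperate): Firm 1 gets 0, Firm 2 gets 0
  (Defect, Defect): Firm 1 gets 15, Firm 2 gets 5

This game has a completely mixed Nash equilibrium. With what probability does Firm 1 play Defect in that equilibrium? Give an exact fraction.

3/8

Let x be the probability that Firm 1 plays Cooperate. In a completely mixed equilibrium, Firm 2 must be indifferent between Cooperate and Defect.
Firm 2's expected payoff from Cooperate is 6x; from Defect it is 3x + 5(1−x).
Setting these equal: 6x = −2x + 5, so x = 5/8.
Therefore Firm 1 plays Defect with probability 1 − 5/8 = 3/8.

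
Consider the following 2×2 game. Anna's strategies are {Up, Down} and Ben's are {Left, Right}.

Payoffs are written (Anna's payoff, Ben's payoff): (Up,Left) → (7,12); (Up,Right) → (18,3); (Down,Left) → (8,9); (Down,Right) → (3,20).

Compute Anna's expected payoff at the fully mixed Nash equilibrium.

First find y, the probability Ben plays Left, from Anna's indifference between Up and Down: 7y + 18(1−y) = 8y + 3(1−y), giving y = 15/16.
Since Anna is indifferent in equilibrium, Anna's expected payoff equals the payoff from either row against (15/16, 1/16). Using Up: 7(15/16) + 18(1/16) = 123/16.

123/16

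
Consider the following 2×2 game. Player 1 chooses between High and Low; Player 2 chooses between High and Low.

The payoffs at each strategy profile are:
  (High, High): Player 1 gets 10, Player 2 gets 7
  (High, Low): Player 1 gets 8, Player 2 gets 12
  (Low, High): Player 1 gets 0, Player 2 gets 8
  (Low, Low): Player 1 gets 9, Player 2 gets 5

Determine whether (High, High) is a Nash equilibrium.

No

At (High, High), Player 1 earns 10; switching to Low would give 0, so Player 1 has no profitable deviation.
Player 2 earns 7; switching to Low would give 12, so Player 2 would deviate.
Since at least one player can profitably deviate, this is not a Nash equilibrium.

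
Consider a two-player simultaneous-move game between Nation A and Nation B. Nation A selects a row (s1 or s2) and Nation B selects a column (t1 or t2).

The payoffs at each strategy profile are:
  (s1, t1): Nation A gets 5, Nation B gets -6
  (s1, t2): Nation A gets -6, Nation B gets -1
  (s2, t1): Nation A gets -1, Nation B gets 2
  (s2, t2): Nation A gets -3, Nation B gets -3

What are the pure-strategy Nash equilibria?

none

(s1, t1): Nation B prefers t2 (-1 > -6) — not an equilibrium.
(s1, t2): Nation A prefers s2 (-3 > -6) — not an equilibrium.
(s2, t1): Nation A prefers s1 (5 > -1) — not an equilibrium.
(s2, t2): Nation B prefers t1 (2 > -3) — not an equilibrium.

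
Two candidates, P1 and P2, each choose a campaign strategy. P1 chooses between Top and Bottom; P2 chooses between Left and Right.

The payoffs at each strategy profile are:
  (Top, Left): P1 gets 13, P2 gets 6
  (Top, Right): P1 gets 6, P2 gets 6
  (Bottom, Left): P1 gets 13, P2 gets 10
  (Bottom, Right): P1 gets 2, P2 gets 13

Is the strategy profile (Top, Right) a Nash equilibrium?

At (Top, Right), P1 earns 6; switching to Bottom would give 2, so P1 has no profitable deviation.
P2 earns 6; switching to Left would give 6, so P2 has no profitable deviation.
Neither player can gain by a unilateral deviation, so this profile is a Nash equilibrium.

Yes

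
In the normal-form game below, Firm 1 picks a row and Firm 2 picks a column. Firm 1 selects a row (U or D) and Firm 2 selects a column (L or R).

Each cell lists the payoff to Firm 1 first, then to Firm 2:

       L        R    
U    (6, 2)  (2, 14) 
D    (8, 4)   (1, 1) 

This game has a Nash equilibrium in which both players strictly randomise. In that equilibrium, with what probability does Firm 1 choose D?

4/5

Let r be the probability that Firm 1 plays U. In a completely mixed equilibrium, Firm 2 must be indifferent between L and R.
Firm 2's expected payoff from L is 2r + 4(1−r); from R it is 14r + (1−r).
Setting these equal: −2r + 4 = 13r + 1, so r = 1/5.
Therefore Firm 1 plays D with probability 1 − 1/5 = 4/5.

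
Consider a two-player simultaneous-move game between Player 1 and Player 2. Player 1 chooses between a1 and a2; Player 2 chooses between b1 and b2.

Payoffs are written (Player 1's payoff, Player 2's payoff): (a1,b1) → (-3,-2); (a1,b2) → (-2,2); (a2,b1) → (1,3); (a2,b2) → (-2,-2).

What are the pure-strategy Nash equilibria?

(a1, b2) and (a2, b1)

(a1, b1): Player 1 prefers a2 (1 > -3); Player 2 prefers b2 (2 > -2) — not an equilibrium.
(a1, b2): Player 1 gets -2 ≥ -2 from a2, and Player 2 gets 2 ≥ -2 from b1 — Nash equilibrium.
(a2, b1): Player 1 gets 1 ≥ -3 from a1, and Player 2 gets 3 ≥ -2 from b2 — Nash equilibrium.
(a2, b2): Player 2 prefers b1 (3 > -2) — not an equilibrium.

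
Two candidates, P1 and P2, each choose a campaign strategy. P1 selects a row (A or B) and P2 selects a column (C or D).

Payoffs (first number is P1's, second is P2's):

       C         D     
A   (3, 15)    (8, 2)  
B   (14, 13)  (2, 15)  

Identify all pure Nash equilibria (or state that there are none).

(A, C): P1 prefers B (14 > 3) — not an equilibrium.
(A, D): P2 prefers C (15 > 2) — not an equilibrium.
(B, C): P2 prefers D (15 > 13) — not an equilibrium.
(B, D): P1 prefers A (8 > 2) — not an equilibrium.

none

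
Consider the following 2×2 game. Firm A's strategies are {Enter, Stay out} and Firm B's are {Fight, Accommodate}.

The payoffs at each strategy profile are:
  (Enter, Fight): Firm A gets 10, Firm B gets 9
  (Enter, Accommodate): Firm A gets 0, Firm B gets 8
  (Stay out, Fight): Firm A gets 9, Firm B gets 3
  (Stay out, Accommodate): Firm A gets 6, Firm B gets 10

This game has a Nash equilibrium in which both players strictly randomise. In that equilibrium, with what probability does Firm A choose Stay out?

Let r be the probability that Firm A plays Enter. In a completely mixed equilibrium, Firm B must be indifferent between Fight and Accommodate.
Firm B's expected payoff from Fight is 9r + 3(1−r); from Accommodate it is 8r + 10(1−r).
Setting these equal: 6r + 3 = −2r + 10, so r = 7/8.
Therefore Firm A plays Stay out with probability 1 − 7/8 = 1/8.

1/8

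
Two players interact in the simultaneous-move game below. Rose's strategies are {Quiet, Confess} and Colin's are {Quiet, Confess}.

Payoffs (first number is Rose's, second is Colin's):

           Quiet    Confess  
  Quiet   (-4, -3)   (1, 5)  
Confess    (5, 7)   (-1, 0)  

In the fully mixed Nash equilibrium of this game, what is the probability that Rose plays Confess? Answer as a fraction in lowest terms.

8/15

Let p be the probability that Rose plays Quiet. In a completely mixed equilibrium, Colin must be indifferent between Quiet and Confess.
Colin's expected payoff from Quiet is −3p + 7(1−p); from Confess it is 5p.
Setting these equal: −10p + 7 = 5p, so p = 7/15.
Therefore Rose plays Confess with probability 1 − 7/15 = 8/15.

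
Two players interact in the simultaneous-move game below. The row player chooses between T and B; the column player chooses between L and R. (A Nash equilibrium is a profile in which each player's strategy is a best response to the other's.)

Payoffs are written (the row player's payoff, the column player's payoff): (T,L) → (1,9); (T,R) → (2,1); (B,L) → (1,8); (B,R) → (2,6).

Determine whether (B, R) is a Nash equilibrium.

At (B, R), the row player earns 2; switching to T would give 2, so the row player has no profitable deviation.
The column player earns 6; switching to L would give 8, so the column player would deviate.
Since at least one player can profitably deviate, this is not a Nash equilibrium.

No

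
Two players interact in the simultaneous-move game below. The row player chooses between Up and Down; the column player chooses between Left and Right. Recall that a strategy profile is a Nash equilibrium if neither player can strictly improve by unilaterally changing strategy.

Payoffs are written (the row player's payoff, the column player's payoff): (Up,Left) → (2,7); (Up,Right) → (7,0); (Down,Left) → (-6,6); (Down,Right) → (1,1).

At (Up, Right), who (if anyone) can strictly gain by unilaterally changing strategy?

The column player

The row player at (Up, Right) earns 7; deviating to Down yields 1 — not better.
The column player earns 0; deviating to Left yields 7 — a strict improvement.
Only the column player has a strictly profitable deviation.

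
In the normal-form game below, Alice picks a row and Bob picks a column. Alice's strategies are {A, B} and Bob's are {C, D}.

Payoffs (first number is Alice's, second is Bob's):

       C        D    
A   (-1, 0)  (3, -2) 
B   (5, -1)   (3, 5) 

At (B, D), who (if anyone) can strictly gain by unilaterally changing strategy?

Neither

Alice at (B, D) earns 3; deviating to A yields 3 — not better.
Bob earns 5; deviating to C yields -1 — not better.
Neither player can strictly improve; the profile is a Nash equilibrium.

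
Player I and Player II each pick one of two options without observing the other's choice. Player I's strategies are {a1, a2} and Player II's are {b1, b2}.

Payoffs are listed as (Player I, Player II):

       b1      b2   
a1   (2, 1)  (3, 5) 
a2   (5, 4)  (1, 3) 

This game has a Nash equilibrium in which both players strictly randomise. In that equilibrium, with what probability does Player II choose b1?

2/5

Let y be the probability that Player II plays b1. In a completely mixed equilibrium, Player I must be indifferent between a1 and a2.
Player I's expected payoff from a1 is 2y + 3(1−y); from a2 it is 5y + (1−y).
Setting these equal: −y + 3 = 4y + 1, so y = 2/5.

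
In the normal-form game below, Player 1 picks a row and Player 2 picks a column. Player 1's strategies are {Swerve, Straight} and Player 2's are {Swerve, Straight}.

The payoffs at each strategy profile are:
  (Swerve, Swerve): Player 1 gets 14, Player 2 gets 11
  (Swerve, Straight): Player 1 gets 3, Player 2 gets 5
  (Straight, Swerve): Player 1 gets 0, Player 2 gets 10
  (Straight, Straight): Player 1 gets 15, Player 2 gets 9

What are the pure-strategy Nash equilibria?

(Swerve, Swerve)

(Swerve, Swerve): Player 1 gets 14 ≥ 0 from Straight, and Player 2 gets 11 ≥ 5 from Straight — Nash equilibrium.
(Swerve, Straight): Player 1 prefers Straight (15 > 3); Player 2 prefers Swerve (11 > 5) — not an equilibrium.
(Straight, Swerve): Player 1 prefers Swerve (14 > 0) — not an equilibrium.
(Straight, Straight): Player 2 prefers Swerve (10 > 9) — not an equilibrium.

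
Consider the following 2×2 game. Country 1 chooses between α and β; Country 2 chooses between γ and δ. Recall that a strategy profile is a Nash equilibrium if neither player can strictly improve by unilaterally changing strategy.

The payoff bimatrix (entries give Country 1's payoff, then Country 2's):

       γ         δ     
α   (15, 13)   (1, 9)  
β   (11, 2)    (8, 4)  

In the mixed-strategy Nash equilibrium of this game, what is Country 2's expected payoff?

First find x, the probability Country 1 plays α, from Country 2's indifference between γ and δ: 13x + 2(1−x) = 9x + 4(1−x), giving x = 1/3.
Since Country 2 is indifferent in equilibrium, Country 2's expected payoff equals the payoff from either column against (1/3, 2/3). Using γ: 13(1/3) + 2(2/3) = 17/3.

17/3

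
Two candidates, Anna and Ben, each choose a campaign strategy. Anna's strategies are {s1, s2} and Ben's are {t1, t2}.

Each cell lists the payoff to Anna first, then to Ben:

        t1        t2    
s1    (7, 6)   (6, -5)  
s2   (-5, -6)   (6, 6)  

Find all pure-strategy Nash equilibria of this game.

(s1, t1) and (s2, t2)

(s1, t1): Anna gets 7 ≥ -5 from s2, and Ben gets 6 ≥ -5 from t2 — Nash equilibrium.
(s1, t2): Ben prefers t1 (6 > -5) — not an equilibrium.
(s2, t1): Anna prefers s1 (7 > -5); Ben prefers t2 (6 > -6) — not an equilibrium.
(s2, t2): Anna gets 6 ≥ 6 from s1, and Ben gets 6 ≥ -6 from t1 — Nash equilibrium.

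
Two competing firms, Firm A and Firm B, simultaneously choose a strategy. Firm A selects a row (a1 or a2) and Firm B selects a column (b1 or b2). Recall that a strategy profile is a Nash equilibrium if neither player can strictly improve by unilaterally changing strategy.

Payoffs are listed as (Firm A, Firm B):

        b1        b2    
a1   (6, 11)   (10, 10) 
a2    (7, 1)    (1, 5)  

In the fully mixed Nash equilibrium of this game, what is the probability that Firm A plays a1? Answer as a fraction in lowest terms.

4/5

Let x be the probability that Firm A plays a1. In a completely mixed equilibrium, Firm B must be indifferent between b1 and b2.
Firm B's expected payoff from b1 is 11x + (1−x); from b2 it is 10x + 5(1−x).
Setting these equal: 10x + 1 = 5x + 5, so x = 4/5.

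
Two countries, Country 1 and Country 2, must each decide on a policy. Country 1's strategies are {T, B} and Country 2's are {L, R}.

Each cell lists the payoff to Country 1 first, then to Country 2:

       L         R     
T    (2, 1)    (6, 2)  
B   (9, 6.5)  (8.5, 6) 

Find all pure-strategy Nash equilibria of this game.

(T, L): Country 1 prefers B (9 > 2); Country 2 prefers R (2 > 1) — not an equilibrium.
(T, R): Country 1 prefers B (8.5 > 6) — not an equilibrium.
(B, L): Country 1 gets 9 ≥ 2 from T, and Country 2 gets 6.5 ≥ 6 from R — Nash equilibrium.
(B, R): Country 2 prefers L (6.5 > 6) — not an equilibrium.

(B, L)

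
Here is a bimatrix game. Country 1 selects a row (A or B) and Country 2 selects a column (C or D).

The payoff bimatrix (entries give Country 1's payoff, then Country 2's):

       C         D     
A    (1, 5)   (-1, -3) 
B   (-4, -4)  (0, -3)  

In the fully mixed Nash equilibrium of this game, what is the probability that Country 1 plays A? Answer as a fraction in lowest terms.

1/9

Let x be the probability that Country 1 plays A. In a completely mixed equilibrium, Country 2 must be indifferent between C and D.
Country 2's expected payoff from C is 5x − 4(1−x); from D it is −3x − 3(1−x).
Setting these equal: 9x − 4 = -3, so x = 1/9.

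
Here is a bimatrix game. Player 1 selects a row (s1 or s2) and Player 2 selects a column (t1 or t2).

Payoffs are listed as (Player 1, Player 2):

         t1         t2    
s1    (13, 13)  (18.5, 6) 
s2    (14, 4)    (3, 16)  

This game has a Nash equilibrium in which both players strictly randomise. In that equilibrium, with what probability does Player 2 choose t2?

Let q be the probability that Player 2 plays t1. In a completely mixed equilibrium, Player 1 must be indifferent between s1 and s2.
Player 1's expected payoff from s1 is 13q + 18.5(1−q); from s2 it is 14q + 3(1−q).
Setting these equal: −5.5q + 18.5 = 11q + 3, so q = 31/33.
Therefore Player 2 plays t2 with probability 1 − 31/33 = 2/33.

2/33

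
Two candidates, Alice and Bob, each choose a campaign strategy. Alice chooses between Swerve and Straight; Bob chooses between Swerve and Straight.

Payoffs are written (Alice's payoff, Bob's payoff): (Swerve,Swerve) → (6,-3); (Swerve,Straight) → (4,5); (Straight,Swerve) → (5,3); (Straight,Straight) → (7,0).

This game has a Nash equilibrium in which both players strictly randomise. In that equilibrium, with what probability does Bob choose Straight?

Let c be the probability that Bob plays Swerve. In a completely mixed equilibrium, Alice must be indifferent between Swerve and Straight.
Alice's expected payoff from Swerve is 6c + 4(1−c); from Straight it is 5c + 7(1−c).
Setting these equal: 2c + 4 = −2c + 7, so c = 3/4.
Therefore Bob plays Straight with probability 1 − 3/4 = 1/4.

1/4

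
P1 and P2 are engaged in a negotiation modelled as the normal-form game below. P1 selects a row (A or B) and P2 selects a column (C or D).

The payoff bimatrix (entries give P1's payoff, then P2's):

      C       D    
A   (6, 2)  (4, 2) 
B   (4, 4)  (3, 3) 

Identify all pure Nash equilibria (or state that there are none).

(A, C) and (A, D)

(A, C): P1 gets 6 ≥ 4 from B, and P2 gets 2 ≥ 2 from D — Nash equilibrium.
(A, D): P1 gets 4 ≥ 3 from B, and P2 gets 2 ≥ 2 from C — Nash equilibrium.
(B, C): P1 prefers A (6 > 4) — not an equilibrium.
(B, D): P1 prefers A (4 > 3); P2 prefers C (4 > 3) — not an equilibrium.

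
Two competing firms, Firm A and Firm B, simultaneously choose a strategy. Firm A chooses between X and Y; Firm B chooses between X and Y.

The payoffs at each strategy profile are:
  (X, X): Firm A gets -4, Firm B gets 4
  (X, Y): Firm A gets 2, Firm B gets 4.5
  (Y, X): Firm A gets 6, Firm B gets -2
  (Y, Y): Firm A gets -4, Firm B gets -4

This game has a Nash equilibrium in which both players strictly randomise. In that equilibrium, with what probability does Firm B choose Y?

Let y be the probability that Firm B plays X. In a completely mixed equilibrium, Firm A must be indifferent between X and Y.
Firm A's expected payoff from X is −4y + 2(1−y); from Y it is 6y − 4(1−y).
Setting these equal: −6y + 2 = 10y − 4, so y = 3/8.
Therefore Firm B plays Y with probability 1 − 3/8 = 5/8.

5/8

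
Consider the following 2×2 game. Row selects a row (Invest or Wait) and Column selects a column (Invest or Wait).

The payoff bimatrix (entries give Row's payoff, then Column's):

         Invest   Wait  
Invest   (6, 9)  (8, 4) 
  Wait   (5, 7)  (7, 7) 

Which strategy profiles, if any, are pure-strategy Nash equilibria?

(Invest, Invest): Row gets 6 ≥ 5 from Wait, and Column gets 9 ≥ 4 from Wait — Nash equilibrium.
(Invest, Wait): Column prefers Invest (9 > 4) — not an equilibrium.
(Wait, Invest): Row prefers Invest (6 > 5) — not an equilibrium.
(Wait, Wait): Row prefers Invest (8 > 7) — not an equilibrium.

(Invest, Invest)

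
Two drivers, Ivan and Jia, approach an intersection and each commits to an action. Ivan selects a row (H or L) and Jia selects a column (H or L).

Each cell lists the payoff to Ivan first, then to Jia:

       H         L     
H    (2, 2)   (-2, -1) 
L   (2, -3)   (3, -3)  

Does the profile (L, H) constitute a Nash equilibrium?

Yes

At (L, H), Ivan earns 2; switching to H would give 2, so Ivan has no profitable deviation.
Jia earns -3; switching to L would give -3, so Jia has no profitable deviation.
Neither player can gain by a unilateral deviation, so this profile is a Nash equilibrium.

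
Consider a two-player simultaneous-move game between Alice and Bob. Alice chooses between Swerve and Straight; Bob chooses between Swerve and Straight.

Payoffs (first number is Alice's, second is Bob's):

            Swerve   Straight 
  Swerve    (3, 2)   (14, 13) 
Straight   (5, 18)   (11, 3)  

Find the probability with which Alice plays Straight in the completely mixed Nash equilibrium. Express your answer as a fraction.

11/26

Let p be the probability that Alice plays Swerve. In a completely mixed equilibrium, Bob must be indifferent between Swerve and Straight.
Bob's expected payoff from Swerve is 2p + 18(1−p); from Straight it is 13p + 3(1−p).
Setting these equal: −16p + 18 = 10p + 3, so p = 15/26.
Therefore Alice plays Straight with probability 1 − 15/26 = 11/26.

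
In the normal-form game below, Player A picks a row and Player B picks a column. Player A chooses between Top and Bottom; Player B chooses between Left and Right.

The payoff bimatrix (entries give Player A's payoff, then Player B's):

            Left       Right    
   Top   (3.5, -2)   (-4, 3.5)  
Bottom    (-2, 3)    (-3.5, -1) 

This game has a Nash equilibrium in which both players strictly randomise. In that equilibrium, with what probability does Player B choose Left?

Let q be the probability that Player B plays Left. In a completely mixed equilibrium, Player A must be indifferent between Top and Bottom.
Player A's expected payoff from Top is 3.5q − 4(1−q); from Bottom it is −2q − 3.5(1−q).
Setting these equal: 7.5q − 4 = 1.5q − 3.5, so q = 1/12.

1/12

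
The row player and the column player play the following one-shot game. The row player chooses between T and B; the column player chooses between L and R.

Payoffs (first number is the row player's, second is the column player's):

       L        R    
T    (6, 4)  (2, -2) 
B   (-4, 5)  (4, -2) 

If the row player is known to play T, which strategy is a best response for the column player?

Against T, the column player earns 4 from L and -2 from R.
So L is the best response.

L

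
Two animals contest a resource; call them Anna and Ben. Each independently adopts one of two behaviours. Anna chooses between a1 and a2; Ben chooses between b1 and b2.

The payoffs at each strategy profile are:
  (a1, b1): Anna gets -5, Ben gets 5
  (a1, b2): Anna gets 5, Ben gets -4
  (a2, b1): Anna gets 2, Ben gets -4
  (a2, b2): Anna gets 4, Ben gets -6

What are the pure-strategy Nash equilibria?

(a1, b1): Anna prefers a2 (2 > -5) — not an equilibrium.
(a1, b2): Ben prefers b1 (5 > -4) — not an equilibrium.
(a2, b1): Anna gets 2 ≥ -5 from a1, and Ben gets -4 ≥ -6 from b2 — Nash equilibrium.
(a2, b2): Anna prefers a1 (5 > 4); Ben prefers b1 (-4 > -6) — not an equilibrium.

(a2, b1)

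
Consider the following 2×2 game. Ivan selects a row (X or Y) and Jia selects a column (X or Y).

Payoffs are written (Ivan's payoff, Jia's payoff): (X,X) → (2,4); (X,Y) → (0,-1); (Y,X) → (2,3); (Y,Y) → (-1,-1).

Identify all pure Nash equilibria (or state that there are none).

(X, X): Ivan gets 2 ≥ 2 from Y, and Jia gets 4 ≥ -1 from Y — Nash equilibrium.
(X, Y): Jia prefers X (4 > -1) — not an equilibrium.
(Y, X): Ivan gets 2 ≥ 2 from X, and Jia gets 3 ≥ -1 from Y — Nash equilibrium.
(Y, Y): Ivan prefers X (0 > -1); Jia prefers X (3 > -1) — not an equilibrium.

(X, X) and (Y, X)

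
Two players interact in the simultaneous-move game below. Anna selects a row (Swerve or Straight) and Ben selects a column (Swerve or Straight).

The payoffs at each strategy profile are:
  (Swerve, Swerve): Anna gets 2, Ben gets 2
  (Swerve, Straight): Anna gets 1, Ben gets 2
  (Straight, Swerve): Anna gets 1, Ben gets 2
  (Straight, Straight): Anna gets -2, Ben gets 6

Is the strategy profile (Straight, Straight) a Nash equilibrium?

At (Straight, Straight), Anna earns -2; switching to Swerve would give 1, so Anna would deviate.
Ben earns 6; switching to Swerve would give 2, so Ben has no profitable deviation.
Since at least one player can profitably deviate, this is not a Nash equilibrium.

No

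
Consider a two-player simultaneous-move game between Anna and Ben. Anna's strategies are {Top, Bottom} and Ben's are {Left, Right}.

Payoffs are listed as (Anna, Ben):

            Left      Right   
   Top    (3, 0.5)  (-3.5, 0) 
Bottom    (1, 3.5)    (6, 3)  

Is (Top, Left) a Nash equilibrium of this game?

At (Top, Left), Anna earns 3; switching to Bottom would give 1, so Anna has no profitable deviation.
Ben earns 0.5; switching to Right would give 0, so Ben has no profitable deviation.
Neither player can gain by a unilateral deviation, so this profile is a Nash equilibrium.

Yes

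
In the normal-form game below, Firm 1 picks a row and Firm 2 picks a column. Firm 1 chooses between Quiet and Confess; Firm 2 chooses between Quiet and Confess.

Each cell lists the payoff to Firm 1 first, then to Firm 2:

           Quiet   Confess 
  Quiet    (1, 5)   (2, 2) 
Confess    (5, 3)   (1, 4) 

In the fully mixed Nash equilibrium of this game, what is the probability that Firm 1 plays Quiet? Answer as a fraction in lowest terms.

1/4

Let r be the probability that Firm 1 plays Quiet. In a completely mixed equilibrium, Firm 2 must be indifferent between Quiet and Confess.
Firm 2's expected payoff from Quiet is 5r + 3(1−r); from Confess it is 2r + 4(1−r).
Setting these equal: 2r + 3 = −2r + 4, so r = 1/4.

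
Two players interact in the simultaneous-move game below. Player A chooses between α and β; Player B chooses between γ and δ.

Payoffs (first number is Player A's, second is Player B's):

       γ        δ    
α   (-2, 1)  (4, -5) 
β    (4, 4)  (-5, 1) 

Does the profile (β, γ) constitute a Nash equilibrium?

Yes

At (β, γ), Player A earns 4; switching to α would give -2, so Player A has no profitable deviation.
Player B earns 4; switching to δ would give 1, so Player B has no profitable deviation.
Neither player can gain by a unilateral deviation, so this profile is a Nash equilibrium.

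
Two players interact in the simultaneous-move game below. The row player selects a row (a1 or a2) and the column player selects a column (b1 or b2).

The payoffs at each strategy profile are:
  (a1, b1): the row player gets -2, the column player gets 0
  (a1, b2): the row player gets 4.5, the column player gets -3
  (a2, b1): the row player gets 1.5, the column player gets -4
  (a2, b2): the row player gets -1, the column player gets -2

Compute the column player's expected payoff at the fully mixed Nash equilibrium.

-12/5

First find x, the probability the row player plays a1, from the column player's indifference between b1 and b2: −4(1−x) = −3x − 2(1−x), giving x = 2/5.
Since the column player is indifferent in equilibrium, the column player's expected payoff equals the payoff from either column against (2/5, 3/5). Using b1: −4(3/5) = -12/5.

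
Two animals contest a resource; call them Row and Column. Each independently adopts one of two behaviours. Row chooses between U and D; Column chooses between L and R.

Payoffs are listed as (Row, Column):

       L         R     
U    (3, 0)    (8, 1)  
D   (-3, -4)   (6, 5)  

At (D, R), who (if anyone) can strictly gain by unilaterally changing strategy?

Row at (D, R) earns 6; deviating to U yields 8 — a strict improvement.
Column earns 5; deviating to L yields -4 — not better.
Only Row has a strictly profitable deviation.

Row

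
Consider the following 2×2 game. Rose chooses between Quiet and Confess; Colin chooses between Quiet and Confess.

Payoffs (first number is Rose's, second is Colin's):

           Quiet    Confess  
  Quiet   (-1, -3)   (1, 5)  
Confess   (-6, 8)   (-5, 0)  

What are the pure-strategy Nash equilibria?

(Quiet, Confess)

(Quiet, Quiet): Colin prefers Confess (5 > -3) — not an equilibrium.
(Quiet, Confess): Rose gets 1 ≥ -5 from Confess, and Colin gets 5 ≥ -3 from Quiet — Nash equilibrium.
(Confess, Quiet): Rose prefers Quiet (-1 > -6) — not an equilibrium.
(Confess, Confess): Rose prefers Quiet (1 > -5); Colin prefers Quiet (8 > 0) — not an equilibrium.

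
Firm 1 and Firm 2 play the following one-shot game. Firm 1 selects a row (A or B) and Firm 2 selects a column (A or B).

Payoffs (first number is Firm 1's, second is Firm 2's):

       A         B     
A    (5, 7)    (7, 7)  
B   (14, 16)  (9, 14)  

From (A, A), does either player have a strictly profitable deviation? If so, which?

Firm 1 at (A, A) earns 5; deviating to B yields 14 — a strict improvement.
Firm 2 earns 7; deviating to B yields 7 — not better.
Only Firm 1 has a strictly profitable deviation.

Firm 1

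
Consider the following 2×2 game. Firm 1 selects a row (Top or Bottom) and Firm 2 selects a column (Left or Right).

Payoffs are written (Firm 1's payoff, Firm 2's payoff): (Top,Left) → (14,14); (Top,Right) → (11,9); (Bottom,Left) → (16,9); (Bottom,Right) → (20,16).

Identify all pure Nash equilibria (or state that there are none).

(Top, Left): Firm 1 prefers Bottom (16 > 14) — not an equilibrium.
(Top, Right): Firm 1 prefers Bottom (20 > 11); Firm 2 prefers Left (14 > 9) — not an equilibrium.
(Bottom, Left): Firm 2 prefers Right (16 > 9) — not an equilibrium.
(Bottom, Right): Firm 1 gets 20 ≥ 11 from Top, and Firm 2 gets 16 ≥ 9 from Left — Nash equilibrium.

(Bottom, Right)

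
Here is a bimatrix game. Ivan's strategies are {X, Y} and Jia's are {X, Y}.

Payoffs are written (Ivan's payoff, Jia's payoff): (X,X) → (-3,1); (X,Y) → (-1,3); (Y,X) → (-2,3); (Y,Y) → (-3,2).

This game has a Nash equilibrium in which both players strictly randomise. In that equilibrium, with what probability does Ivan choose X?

1/3

Let r be the probability that Ivan plays X. In a completely mixed equilibrium, Jia must be indifferent between X and Y.
Jia's expected payoff from X is r + 3(1−r); from Y it is 3r + 2(1−r).
Setting these equal: −2r + 3 = r + 2, so r = 1/3.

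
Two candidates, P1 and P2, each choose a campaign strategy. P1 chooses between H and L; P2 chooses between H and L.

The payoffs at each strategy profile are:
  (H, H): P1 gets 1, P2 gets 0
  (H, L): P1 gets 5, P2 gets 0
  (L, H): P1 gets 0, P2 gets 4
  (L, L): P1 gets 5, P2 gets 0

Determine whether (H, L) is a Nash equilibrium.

Yes

At (H, L), P1 earns 5; switching to L would give 5, so P1 has no profitable deviation.
P2 earns 0; switching to H would give 0, so P2 has no profitable deviation.
Neither player can gain by a unilateral deviation, so this profile is a Nash equilibrium.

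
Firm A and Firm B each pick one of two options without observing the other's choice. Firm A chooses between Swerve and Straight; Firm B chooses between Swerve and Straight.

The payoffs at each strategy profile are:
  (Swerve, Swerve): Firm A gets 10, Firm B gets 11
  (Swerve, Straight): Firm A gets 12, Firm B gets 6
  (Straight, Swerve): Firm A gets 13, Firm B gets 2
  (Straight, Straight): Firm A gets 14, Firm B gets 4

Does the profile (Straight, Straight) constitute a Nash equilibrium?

Yes

At (Straight, Straight), Firm A earns 14; switching to Swerve would give 12, so Firm A has no profitable deviation.
Firm B earns 4; switching to Swerve would give 2, so Firm B has no profitable deviation.
Neither player can gain by a unilateral deviation, so this profile is a Nash equilibrium.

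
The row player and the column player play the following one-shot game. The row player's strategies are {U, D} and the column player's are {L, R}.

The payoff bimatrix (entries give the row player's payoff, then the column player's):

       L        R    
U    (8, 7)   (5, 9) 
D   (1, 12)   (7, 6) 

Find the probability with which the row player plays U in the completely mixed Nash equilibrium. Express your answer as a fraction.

3/4

Let x be the probability that the row player plays U. In a completely mixed equilibrium, the column player must be indifferent between L and R.
The column player's expected payoff from L is 7x + 12(1−x); from R it is 9x + 6(1−x).
Setting these equal: −5x + 12 = 3x + 6, so x = 3/4.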